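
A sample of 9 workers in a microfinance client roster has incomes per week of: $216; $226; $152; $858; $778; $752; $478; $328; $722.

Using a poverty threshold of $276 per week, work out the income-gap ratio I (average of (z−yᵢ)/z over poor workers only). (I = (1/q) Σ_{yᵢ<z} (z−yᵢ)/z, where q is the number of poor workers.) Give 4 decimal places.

Incomes under z: $152, $216, $226 (q = 3 of N = 9).
Shortfall ratios (z−y)/z: 0.4493, 0.2174, 0.1812; sum = 0.847826.
The income-gap ratio divides by q (the poor only): 0.847826 / 3 = 0.2826.

0.2826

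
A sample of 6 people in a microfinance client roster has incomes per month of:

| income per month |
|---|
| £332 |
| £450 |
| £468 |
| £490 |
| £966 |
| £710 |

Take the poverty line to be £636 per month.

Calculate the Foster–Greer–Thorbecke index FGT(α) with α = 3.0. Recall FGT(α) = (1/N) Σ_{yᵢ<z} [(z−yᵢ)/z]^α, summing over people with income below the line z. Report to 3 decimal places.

0.027

Incomes under z: £332, £450, £468, £490 (q = 4 of N = 6).
Gap ratios (z−y)/z: (636−332)/636 = 0.4780; (636−450)/636 = 0.2925; (636−468)/636 = 0.2642; (636−490)/636 = 0.2296.
Raised to α = 3.0: 0.10921; 0.02501; 0.01843; 0.01210.
Sum = 0.164748; FGT(3.0) = 0.164748 / 6 = 0.027.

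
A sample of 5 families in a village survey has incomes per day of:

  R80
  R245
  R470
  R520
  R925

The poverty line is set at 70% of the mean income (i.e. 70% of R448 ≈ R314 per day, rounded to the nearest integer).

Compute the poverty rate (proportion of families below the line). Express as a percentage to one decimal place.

2 of the 5 families have income below R314.
H = 2/5 = 40.0%.

40.0%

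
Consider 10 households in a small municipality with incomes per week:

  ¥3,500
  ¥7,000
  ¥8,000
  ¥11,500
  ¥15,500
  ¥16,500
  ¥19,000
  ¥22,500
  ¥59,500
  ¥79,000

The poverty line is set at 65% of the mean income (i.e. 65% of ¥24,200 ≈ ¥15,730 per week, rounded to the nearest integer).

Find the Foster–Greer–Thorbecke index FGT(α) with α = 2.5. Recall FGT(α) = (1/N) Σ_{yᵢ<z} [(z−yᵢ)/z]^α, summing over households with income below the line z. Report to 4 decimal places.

Incomes under z: ¥3,500, ¥7,000, ¥8,000, ¥11,500, ¥15,500 (q = 5 of N = 10).
Gap ratios (z−y)/z: (15730−3500)/15730 = 0.7775; (15730−7000)/15730 = 0.5550; (15730−8000)/15730 = 0.4914; (15730−11500)/15730 = 0.2689; (15730−15500)/15730 = 0.0146.
Raised to α = 2.5: 0.53302; 0.22946; 0.16929; 0.03750; 0.00003.
Sum = 0.969299; FGT(2.5) = 0.969299 / 10 = 0.0969.

0.0969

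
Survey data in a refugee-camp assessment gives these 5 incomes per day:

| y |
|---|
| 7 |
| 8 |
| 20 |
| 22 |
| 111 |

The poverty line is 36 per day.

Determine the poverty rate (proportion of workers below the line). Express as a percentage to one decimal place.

80.0%

4 of the 5 workers have income below 36.
H = 4/5 = 80.0%.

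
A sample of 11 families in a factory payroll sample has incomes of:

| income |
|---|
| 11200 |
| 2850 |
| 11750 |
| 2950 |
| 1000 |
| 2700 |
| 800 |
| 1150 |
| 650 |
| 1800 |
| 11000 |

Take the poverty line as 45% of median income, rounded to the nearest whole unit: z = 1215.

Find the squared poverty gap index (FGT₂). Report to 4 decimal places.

0.0334

Below z: 650, 800, 1000, 1150 (q = 4 of N = 11).
Shortfall ratios: (1215−650)/1215 = 0.4650; (1215−800)/1215 = 0.3416; (1215−1000)/1215 = 0.1770; (1215−1150)/1215 = 0.0535.
Squared: 0.2162; 0.1167; 0.0313; 0.0029.
Sum = 0.367085; P₂ = 0.367085 / 11 = 0.0334.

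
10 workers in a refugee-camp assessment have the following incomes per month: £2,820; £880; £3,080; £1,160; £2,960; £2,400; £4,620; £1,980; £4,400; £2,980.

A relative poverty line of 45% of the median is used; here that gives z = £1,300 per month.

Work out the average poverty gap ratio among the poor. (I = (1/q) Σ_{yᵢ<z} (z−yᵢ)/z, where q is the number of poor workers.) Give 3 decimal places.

0.215

Below the line: £880, £1,160 (q = 2 of N = 10).
Shortfall ratios (z−y)/z: 0.3231, 0.1077; sum = 0.430769.
I averages over the q = 2 poor units only: 0.430769 / 2 = 0.215.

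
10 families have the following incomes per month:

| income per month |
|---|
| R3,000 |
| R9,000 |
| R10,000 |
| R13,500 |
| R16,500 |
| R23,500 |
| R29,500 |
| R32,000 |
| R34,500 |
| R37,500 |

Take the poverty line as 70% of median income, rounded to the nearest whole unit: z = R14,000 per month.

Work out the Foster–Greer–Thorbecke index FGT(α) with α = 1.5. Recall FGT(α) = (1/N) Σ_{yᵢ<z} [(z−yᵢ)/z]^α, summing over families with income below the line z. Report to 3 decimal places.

Incomes under z: R3,000, R9,000, R10,000, R13,500 (q = 4 of N = 10).
Shortfall ratios: (14000−3000)/14000 = 0.7857; (14000−9000)/14000 = 0.3571; (14000−10000)/14000 = 0.2857; (14000−13500)/14000 = 0.0357.
Raised to α = 1.5: 0.69646; 0.21343; 0.15272; 0.00675.
Sum = 1.069365; FGT(1.5) = 1.069365 / 10 = 0.107.

0.107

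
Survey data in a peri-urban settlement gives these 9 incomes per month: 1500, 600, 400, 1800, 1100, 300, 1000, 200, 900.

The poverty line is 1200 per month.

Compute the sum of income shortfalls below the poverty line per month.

Poor units: 200, 300, 400, 600, 900, 1000, 1100 (q = 7 of N = 9).
Individual gaps: 1200−200 = 1000; 1200−300 = 900; 1200−400 = 800; 1200−600 = 600; 1200−900 = 300; 1200−1000 = 200; 1200−1100 = 100.
Aggregate gap = 3900.

3900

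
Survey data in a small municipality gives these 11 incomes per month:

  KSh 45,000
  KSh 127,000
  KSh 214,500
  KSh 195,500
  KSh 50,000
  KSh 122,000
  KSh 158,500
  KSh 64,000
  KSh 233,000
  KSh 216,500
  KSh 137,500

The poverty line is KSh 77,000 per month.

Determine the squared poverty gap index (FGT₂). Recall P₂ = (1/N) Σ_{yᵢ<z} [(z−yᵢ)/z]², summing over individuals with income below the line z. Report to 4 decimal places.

0.0295

Below z: KSh 45,000, KSh 50,000, KSh 64,000 (q = 3 of N = 11).
Relative gaps: (77000−45000)/77000 = 0.4156; (77000−50000)/77000 = 0.3506; (77000−64000)/77000 = 0.1688.
Squared: 0.1727; 0.1230; 0.0285.
Sum = 0.324169; P₂ = 0.324169 / 11 = 0.0295.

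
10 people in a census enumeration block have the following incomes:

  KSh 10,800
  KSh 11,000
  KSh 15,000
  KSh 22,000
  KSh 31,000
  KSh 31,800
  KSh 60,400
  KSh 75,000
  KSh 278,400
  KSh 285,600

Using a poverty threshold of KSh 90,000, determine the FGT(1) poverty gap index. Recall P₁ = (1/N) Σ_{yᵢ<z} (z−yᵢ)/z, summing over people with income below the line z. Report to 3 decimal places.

0.514

Poor units: KSh 10,800, KSh 11,000, KSh 15,000, KSh 22,000, KSh 31,000, KSh 31,800, KSh 60,400, KSh 75,000 (q = 8 of N = 10).
Normalized shortfalls: (90000−10800)/90000 = 0.8800; (90000−11000)/90000 = 0.8778; (90000−15000)/90000 = 0.8333; (90000−22000)/90000 = 0.7556; (90000−31000)/90000 = 0.6556; (90000−31800)/90000 = 0.6467; (90000−60400)/90000 = 0.3289; (90000−75000)/90000 = 0.1667.
Σ = 5.144444. Dividing by the full population N = 10 gives P₁ = 0.514.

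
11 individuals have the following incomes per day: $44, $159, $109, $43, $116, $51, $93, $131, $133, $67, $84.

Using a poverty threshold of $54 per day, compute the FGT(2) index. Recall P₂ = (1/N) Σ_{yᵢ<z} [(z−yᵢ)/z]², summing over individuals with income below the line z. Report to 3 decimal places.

Below the line: $43, $44, $51 (q = 3 of N = 11).
Normalized shortfalls: (54−43)/54 = 0.2037; (54−44)/54 = 0.1852; (54−51)/54 = 0.0556.
Squared: 0.0415; 0.0343; 0.0031.
Sum = 0.078875; P₂ = 0.078875 / 11 = 0.007.

0.007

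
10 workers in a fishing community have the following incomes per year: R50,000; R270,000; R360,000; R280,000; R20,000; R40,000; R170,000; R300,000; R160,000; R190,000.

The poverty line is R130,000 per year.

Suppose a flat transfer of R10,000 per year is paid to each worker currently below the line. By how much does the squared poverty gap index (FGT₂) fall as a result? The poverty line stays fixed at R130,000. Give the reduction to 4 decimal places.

0.0314

Before: below the line — R20,000, R40,000, R50,000; squared poverty gap index (FGT₂) = 0.157396.
After the R10,000 transfer: below the line — R30,000, R50,000, R60,000; squared poverty gap index (FGT₂) = 0.126036.
Reduction = 0.157396 − 0.126036 = 0.0314.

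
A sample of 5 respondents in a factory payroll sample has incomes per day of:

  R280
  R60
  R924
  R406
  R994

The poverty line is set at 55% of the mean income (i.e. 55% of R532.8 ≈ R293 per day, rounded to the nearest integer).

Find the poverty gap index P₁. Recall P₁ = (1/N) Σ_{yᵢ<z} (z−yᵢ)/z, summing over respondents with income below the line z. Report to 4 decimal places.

Incomes under z: R60, R280 (q = 2 of N = 5).
Relative gaps: (293−60)/293 = 0.7952; (293−280)/293 = 0.0444.
Sum of shortfalls = 0.839590; P₁ averages over all N: 0.839590 / 5 = 0.1679.

0.1679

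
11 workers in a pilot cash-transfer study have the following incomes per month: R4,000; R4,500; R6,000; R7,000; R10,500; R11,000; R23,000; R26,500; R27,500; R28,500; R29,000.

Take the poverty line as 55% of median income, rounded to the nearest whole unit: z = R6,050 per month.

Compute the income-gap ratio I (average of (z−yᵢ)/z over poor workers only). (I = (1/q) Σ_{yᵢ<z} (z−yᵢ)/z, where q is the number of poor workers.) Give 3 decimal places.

Poor units: R4,000, R4,500, R6,000 (q = 3 of N = 11).
Shortfall ratios (z−y)/z: 0.3388, 0.2562, 0.0083; sum = 0.603306.
I averages over the q = 3 poor units only: 0.603306 / 3 = 0.201.

0.201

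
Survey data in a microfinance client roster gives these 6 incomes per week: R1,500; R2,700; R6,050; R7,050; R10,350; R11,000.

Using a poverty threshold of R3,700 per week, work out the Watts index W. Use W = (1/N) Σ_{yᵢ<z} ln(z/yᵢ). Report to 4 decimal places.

Below z: R1,500, R2,700 (q = 2 of N = 6).
Log gaps: ln(3700/1500) = 0.9029; ln(3700/2700) = 0.3151.
W = 1.217949 / 6 = 0.2030.

0.2030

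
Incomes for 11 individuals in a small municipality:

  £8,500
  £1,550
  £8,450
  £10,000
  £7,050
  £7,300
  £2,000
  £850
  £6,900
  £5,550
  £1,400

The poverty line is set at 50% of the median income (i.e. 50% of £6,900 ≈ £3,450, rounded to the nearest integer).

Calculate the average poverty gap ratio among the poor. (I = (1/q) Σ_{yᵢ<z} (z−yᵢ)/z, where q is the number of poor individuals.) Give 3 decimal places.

0.580

Poor units: £850, £1,400, £1,550, £2,000 (q = 4 of N = 11).
Shortfall ratios (z−y)/z: 0.7536, 0.5942, 0.5507, 0.4203; sum = 2.318841.
The income-gap ratio divides by q (the poor only): 2.318841 / 4 = 0.580.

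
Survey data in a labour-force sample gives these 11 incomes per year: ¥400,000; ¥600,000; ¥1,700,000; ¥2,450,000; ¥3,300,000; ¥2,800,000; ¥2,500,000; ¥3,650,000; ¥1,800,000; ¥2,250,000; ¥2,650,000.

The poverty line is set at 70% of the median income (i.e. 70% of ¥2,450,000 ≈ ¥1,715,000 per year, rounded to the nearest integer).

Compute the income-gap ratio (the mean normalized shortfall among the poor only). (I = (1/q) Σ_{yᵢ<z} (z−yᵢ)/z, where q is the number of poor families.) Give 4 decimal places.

0.4752

Poor units: ¥400,000, ¥600,000, ¥1,700,000 (q = 3 of N = 11).
Relative gaps: 0.7668, 0.6501, 0.0087; sum = 1.425656.
The income-gap ratio divides by q (the poor only): 1.425656 / 3 = 0.4752.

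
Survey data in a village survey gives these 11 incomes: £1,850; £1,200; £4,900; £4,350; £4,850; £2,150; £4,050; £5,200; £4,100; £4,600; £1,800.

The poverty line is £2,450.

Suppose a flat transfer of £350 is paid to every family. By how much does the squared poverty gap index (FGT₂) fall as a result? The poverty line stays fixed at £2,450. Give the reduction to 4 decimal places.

0.0223

Before: below the line — £1,200, £1,800, £1,850, £2,150; squared poverty gap index (FGT₂) = 0.036879.
After the £350 transfer: below the line — £1,550, £2,150, £2,200; squared poverty gap index (FGT₂) = 0.014577.
Reduction = 0.036879 − 0.014577 = 0.0223.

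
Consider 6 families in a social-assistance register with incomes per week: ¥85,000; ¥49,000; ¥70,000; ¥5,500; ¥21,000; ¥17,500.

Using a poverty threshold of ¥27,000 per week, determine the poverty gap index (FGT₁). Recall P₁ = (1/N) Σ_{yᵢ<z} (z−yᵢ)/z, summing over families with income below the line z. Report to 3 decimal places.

Below the line: ¥5,500, ¥17,500, ¥21,000 (q = 3 of N = 6).
Gap ratios (z−y)/z: (27000−5500)/27000 = 0.7963; (27000−17500)/27000 = 0.3519; (27000−21000)/27000 = 0.2222.
Sum of shortfalls = 1.370370; P₁ averages over all N: 1.370370 / 6 = 0.228.

0.228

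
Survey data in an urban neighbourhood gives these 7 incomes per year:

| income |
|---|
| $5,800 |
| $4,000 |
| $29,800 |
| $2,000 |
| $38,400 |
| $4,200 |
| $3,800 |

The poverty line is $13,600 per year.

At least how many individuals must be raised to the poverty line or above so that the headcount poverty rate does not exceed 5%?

5 of the 7 individuals are poor, so H = 5/7 = 0.714.
A headcount ratio of at most 5% allows at most ⌊0.05 × 7⌋ = 0 poor individuals.
So at least 5 − 0 = 5 must be lifted.

5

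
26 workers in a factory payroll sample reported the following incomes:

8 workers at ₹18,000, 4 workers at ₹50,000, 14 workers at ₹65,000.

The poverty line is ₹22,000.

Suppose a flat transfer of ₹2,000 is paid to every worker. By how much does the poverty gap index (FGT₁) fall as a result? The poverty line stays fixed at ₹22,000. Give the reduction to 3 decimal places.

Before: below the line — 8×₹18,000; poverty gap index (FGT₁) = 0.05594.
After the ₹2,000 transfer: below the line — 8×₹20,000; poverty gap index (FGT₁) = 0.02797.
Reduction = 0.05594 − 0.02797 = 0.028.

0.028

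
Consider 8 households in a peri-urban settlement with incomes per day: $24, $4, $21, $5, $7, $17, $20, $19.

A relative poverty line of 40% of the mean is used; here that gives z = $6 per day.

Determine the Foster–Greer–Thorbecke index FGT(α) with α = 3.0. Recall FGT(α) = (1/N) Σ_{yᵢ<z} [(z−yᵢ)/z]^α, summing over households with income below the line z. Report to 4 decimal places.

0.0052

Poor units: $4, $5 (q = 2 of N = 8).
Shortfall ratios: (6−4)/6 = 0.3333; (6−5)/6 = 0.1667.
Raised to α = 3.0: 0.03704; 0.00463.
Sum = 0.041667; FGT(3.0) = 0.041667 / 8 = 0.0052.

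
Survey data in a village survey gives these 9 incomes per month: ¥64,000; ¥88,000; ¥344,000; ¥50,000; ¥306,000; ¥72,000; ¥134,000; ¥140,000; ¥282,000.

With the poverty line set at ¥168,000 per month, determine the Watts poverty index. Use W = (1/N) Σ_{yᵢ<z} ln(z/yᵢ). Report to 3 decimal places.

Incomes under z: ¥50,000, ¥64,000, ¥72,000, ¥88,000, ¥134,000, ¥140,000 (q = 6 of N = 9).
ln(z/y) terms: ln(168000/50000) = 1.2119; ln(168000/64000) = 0.9651; ln(168000/72000) = 0.8473; ln(168000/88000) = 0.6466; ln(168000/134000) = 0.2261; ln(168000/140000) = 0.1823.
W = 4.079393 / 9 = 0.453.

0.453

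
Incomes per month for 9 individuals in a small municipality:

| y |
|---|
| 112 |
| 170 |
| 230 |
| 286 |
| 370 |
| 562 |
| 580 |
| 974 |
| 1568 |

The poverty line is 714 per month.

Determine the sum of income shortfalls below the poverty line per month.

Incomes under z: 112, 170, 230, 286, 370, 562, 580 (q = 7 of N = 9).
Individual gaps: 714−112 = 602; 714−170 = 544; 714−230 = 484; 714−286 = 428; 714−370 = 344; 714−562 = 152; 714−580 = 134.
Aggregate gap = 2688.

2688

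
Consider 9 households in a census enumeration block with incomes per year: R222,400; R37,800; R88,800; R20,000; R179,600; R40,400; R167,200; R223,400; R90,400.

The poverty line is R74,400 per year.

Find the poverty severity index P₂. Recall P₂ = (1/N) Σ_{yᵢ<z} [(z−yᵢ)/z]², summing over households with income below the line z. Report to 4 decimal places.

Poor units: R20,000, R37,800, R40,400 (q = 3 of N = 9).
Gap ratios (z−y)/z: (74400−20000)/74400 = 0.7312; (74400−37800)/74400 = 0.4919; (74400−40400)/74400 = 0.4570.
Squared: 0.5346; 0.2420; 0.2088.
Sum = 0.985468; P₂ = 0.985468 / 9 = 0.1095.

0.1095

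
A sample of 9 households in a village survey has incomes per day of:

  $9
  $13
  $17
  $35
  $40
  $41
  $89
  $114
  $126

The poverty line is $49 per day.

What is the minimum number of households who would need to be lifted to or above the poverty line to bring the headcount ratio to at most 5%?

6

Currently q = 6 of N = 9 are below the line (H = 0.667).
A headcount ratio of at most 5% allows at most ⌊0.05 × 9⌋ = 0 poor households.
So at least 6 − 0 = 6 must be lifted.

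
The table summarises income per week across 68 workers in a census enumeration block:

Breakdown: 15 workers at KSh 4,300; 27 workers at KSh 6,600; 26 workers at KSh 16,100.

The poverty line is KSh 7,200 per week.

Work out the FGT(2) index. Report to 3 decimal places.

0.039

Incomes under z: 15×KSh 4,300, 27×KSh 6,600 (q = 42 of N = 68).
Relative gaps: (7200−4300)/7200 = 0.4028 (×15); (7200−6600)/7200 = 0.0833 (×27).
Squared: 0.1622 (×15); 0.0069 (×27).
Sum = 2.620949; P₂ = 2.620949 / 68 = 0.039.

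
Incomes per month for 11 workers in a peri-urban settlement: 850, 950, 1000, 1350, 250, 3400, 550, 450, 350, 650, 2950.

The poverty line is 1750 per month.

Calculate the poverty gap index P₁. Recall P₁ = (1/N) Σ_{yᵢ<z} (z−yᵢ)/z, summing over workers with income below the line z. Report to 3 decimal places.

Below the line: 250, 350, 450, 550, 650, 850, 950, 1000, 1350 (q = 9 of N = 11).
Relative gaps: (1750−250)/1750 = 0.8571; (1750−350)/1750 = 0.8000; (1750−450)/1750 = 0.7429; (1750−550)/1750 = 0.6857; (1750−650)/1750 = 0.6286; (1750−850)/1750 = 0.5143; (1750−950)/1750 = 0.4571; (1750−1000)/1750 = 0.4286; (1750−1350)/1750 = 0.2286.
Sum of shortfalls = 5.342857; P₁ averages over all N: 5.342857 / 11 = 0.486.

0.486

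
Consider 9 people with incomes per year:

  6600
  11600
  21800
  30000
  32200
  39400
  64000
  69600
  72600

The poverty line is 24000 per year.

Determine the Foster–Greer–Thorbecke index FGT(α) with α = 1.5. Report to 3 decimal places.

Incomes under z: 6600, 11600, 21800 (q = 3 of N = 9).
Shortfall ratios: (24000−6600)/24000 = 0.7250; (24000−11600)/24000 = 0.5167; (24000−21800)/24000 = 0.0917.
Raised to α = 1.5: 0.61732; 0.37138; 0.02775.
Sum = 1.016446; FGT(1.5) = 1.016446 / 9 = 0.113.

0.113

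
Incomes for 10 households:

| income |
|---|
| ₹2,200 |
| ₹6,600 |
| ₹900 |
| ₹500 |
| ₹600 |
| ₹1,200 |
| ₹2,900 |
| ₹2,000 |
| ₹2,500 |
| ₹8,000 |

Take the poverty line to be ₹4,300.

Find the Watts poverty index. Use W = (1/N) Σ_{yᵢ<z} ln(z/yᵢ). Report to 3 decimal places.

Below the line: ₹500, ₹600, ₹900, ₹1,200, ₹2,000, ₹2,200, ₹2,500, ₹2,900 (q = 8 of N = 10).
ln(z/y) terms: ln(4300/500) = 2.1518; ln(4300/600) = 1.9694; ln(4300/900) = 1.5640; ln(4300/1200) = 1.2763; ln(4300/2000) = 0.7655; ln(4300/2200) = 0.6702; ln(4300/2500) = 0.5423; ln(4300/2900) = 0.3939.
W = 9.333326 / 10 = 0.933.

0.933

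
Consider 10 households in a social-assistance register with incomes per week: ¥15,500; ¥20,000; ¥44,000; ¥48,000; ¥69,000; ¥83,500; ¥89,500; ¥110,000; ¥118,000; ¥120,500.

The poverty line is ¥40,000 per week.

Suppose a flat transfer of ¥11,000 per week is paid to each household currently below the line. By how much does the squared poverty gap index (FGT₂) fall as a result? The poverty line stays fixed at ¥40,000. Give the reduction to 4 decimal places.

Before: below the line — ¥15,500, ¥20,000; squared poverty gap index (FGT₂) = 0.062516.
After the ¥11,000 transfer: below the line — ¥26,500, ¥31,000; squared poverty gap index (FGT₂) = 0.016453.
Reduction = 0.062516 − 0.016453 = 0.0461.

0.0461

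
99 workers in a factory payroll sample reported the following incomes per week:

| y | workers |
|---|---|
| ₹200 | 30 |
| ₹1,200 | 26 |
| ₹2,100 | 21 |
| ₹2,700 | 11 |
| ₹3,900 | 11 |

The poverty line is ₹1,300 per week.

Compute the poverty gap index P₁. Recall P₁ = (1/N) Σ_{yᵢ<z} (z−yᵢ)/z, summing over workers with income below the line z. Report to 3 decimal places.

0.277

Below the line: 30×₹200, 26×₹1,200 (q = 56 of N = 99).
Shortfall ratios: (1300−200)/1300 = 0.8462 (×30); (1300−1200)/1300 = 0.0769 (×26).
Σ = 27.384615. Dividing by the full population N = 99 gives P₁ = 0.277.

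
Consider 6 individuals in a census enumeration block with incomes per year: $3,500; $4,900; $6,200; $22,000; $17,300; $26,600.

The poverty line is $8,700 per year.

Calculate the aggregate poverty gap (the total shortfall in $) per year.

$11,500

Below the line: $3,500, $4,900, $6,200 (q = 3 of N = 6).
Individual gaps: 8700−3500 = 5200; 8700−4900 = 3800; 8700−6200 = 2500.
Aggregate gap = $11,500.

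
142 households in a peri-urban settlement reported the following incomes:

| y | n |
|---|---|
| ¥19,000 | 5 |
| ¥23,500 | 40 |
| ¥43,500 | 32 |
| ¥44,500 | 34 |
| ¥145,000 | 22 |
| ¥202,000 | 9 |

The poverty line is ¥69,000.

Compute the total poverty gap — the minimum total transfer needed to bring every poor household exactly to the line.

Incomes under z: 5×¥19,000, 40×¥23,500, 32×¥43,500, 34×¥44,500 (q = 111 of N = 142).
Individual gaps: 5×(69000−19000) = 250000; 40×(69000−23500) = 1820000; 32×(69000−43500) = 816000; 34×(69000−44500) = 833000.
Aggregate gap = ¥3,719,000.

¥3,719,000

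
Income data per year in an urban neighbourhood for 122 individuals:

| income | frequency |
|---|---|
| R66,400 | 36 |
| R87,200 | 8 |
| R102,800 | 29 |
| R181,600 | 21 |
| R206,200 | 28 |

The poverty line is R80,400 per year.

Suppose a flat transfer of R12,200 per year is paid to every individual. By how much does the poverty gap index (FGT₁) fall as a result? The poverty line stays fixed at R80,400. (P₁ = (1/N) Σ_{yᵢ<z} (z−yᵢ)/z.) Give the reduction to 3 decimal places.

Before: below the line — 36×R66,400; poverty gap index (FGT₁) = 0.05138.
After the R12,200 transfer: below the line — 36×R78,600; poverty gap index (FGT₁) = 0.00661.
Reduction = 0.05138 − 0.00661 = 0.045.

0.045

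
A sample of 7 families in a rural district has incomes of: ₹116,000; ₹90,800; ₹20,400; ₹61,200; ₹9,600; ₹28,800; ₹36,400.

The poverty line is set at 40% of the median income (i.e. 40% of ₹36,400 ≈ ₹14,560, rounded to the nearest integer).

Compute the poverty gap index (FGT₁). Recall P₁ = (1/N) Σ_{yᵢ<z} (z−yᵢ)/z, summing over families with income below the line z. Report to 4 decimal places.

Poor units: ₹9,600 (q = 1 of N = 7).
Normalized shortfalls: (14560−9600)/14560 = 0.3407.
Sum of shortfalls = 0.340659; P₁ averages over all N: 0.340659 / 7 = 0.0487.

0.0487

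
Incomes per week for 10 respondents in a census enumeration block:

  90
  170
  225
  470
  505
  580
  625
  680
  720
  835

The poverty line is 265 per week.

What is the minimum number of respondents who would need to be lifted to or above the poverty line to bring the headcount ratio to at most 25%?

1

Currently q = 3 of N = 10 are below the line (H = 0.300).
A headcount ratio of at most 25% allows at most ⌊0.25 × 10⌋ = 2 poor respondents.
So at least 3 − 2 = 1 must be lifted.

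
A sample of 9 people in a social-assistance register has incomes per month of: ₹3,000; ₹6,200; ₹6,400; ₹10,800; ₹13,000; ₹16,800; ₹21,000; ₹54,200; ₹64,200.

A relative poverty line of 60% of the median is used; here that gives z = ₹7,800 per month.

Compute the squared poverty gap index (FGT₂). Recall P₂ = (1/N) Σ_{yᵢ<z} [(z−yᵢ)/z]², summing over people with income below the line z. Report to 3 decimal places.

Below z: ₹3,000, ₹6,200, ₹6,400 (q = 3 of N = 9).
Gap ratios (z−y)/z: (7800−3000)/7800 = 0.6154; (7800−6200)/7800 = 0.2051; (7800−6400)/7800 = 0.1795.
Squared: 0.3787; 0.0421; 0.0322.
Sum = 0.452991; P₂ = 0.452991 / 9 = 0.050.

0.050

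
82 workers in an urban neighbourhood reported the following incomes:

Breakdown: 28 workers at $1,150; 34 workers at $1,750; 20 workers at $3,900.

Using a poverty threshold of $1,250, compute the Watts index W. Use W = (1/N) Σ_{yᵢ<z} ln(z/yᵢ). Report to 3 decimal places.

0.028

Below z: 28×$1,150 (q = 28 of N = 82).
Log gaps: ln(1250/1150) = 0.0834 (×28).
W = 2.334685 / 82 = 0.028.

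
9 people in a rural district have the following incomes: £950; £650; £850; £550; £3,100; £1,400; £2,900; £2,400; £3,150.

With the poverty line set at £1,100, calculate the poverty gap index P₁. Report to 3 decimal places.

0.141

Below z: £550, £650, £850, £950 (q = 4 of N = 9).
Normalized shortfalls: (1100−550)/1100 = 0.5000; (1100−650)/1100 = 0.4091; (1100−850)/1100 = 0.2273; (1100−950)/1100 = 0.1364.
Sum of shortfalls = 1.272727; P₁ averages over all N: 1.272727 / 9 = 0.141.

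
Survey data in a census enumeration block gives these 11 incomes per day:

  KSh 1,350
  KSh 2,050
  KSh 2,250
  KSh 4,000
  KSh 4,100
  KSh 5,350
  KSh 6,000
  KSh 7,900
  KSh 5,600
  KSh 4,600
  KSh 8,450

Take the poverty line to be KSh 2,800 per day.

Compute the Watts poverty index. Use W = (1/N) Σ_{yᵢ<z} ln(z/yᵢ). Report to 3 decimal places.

Below z: KSh 1,350, KSh 2,050, KSh 2,250 (q = 3 of N = 11).
Log gaps: ln(2800/1350) = 0.7295; ln(2800/2050) = 0.3118; ln(2800/2250) = 0.2187.
W = 1.259984 / 11 = 0.115.

0.115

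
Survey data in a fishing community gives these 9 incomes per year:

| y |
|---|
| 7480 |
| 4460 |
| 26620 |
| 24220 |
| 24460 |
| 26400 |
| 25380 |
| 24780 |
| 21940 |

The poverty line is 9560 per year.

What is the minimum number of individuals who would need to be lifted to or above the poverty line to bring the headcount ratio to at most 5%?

2

2 of the 9 individuals are poor, so H = 2/9 = 0.222.
A headcount ratio of at most 5% allows at most ⌊0.05 × 9⌋ = 0 poor individuals.
So at least 2 − 0 = 2 must be lifted.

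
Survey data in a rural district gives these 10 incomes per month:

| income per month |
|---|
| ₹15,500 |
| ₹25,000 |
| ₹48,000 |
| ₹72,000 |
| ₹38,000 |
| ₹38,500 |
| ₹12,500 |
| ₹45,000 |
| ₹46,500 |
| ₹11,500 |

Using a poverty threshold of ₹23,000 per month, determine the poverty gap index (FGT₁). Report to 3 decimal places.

Below z: ₹11,500, ₹12,500, ₹15,500 (q = 3 of N = 10).
Shortfall ratios: (23000−11500)/23000 = 0.5000; (23000−12500)/23000 = 0.4565; (23000−15500)/23000 = 0.3261.
Σ = 1.282609. Dividing by the full population N = 10 gives P₁ = 0.128.

0.128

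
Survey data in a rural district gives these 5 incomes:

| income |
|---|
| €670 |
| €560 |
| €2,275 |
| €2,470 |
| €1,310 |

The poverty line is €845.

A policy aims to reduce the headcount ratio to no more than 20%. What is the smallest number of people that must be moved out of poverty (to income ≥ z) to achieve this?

1

Currently q = 2 of N = 5 are below the line (H = 0.400).
A headcount ratio of at most 20% allows at most ⌊0.20 × 5⌋ = 1 poor people.
So at least 2 − 1 = 1 must be lifted.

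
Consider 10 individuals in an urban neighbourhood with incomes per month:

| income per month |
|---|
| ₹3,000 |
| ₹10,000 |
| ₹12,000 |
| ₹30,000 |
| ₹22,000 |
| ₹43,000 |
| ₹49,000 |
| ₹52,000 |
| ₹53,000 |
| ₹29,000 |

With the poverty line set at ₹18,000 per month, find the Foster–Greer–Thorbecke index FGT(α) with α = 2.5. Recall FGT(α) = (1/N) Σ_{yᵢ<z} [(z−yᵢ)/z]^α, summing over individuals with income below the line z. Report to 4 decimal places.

0.0830

Below z: ₹3,000, ₹10,000, ₹12,000 (q = 3 of N = 10).
Shortfall ratios: (18000−3000)/18000 = 0.8333; (18000−10000)/18000 = 0.4444; (18000−12000)/18000 = 0.3333.
Raised to α = 2.5: 0.63394; 0.13169; 0.06415.
Sum = 0.829775; FGT(2.5) = 0.829775 / 10 = 0.0830.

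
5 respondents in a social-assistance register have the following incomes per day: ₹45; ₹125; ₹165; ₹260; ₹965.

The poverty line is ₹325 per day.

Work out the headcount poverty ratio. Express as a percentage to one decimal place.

80.0%

4 of the 5 respondents have income below ₹325.
H = 4/5 = 80.0%.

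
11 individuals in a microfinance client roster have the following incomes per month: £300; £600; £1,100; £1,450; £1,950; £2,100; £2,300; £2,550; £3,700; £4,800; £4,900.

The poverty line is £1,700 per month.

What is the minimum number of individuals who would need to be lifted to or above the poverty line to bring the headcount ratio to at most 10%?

3

4 of the 11 individuals are poor, so H = 4/11 = 0.364.
A headcount ratio of at most 10% allows at most ⌊0.10 × 11⌋ = 1 poor individuals.
So at least 4 − 1 = 3 must be lifted.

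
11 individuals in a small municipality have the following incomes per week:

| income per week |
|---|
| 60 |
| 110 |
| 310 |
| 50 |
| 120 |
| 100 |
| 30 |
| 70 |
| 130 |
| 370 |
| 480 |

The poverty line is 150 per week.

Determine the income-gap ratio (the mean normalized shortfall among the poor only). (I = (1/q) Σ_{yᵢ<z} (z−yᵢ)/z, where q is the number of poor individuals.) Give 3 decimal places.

0.442

Below z: 30, 50, 60, 70, 100, 110, 120, 130 (q = 8 of N = 11).
Shortfall ratios (z−y)/z: 0.8000, 0.6667, 0.6000, 0.5333, 0.3333, 0.2667, 0.2000, 0.1333; sum = 3.533333.
The income-gap ratio divides by q (the poor only): 3.533333 / 8 = 0.442.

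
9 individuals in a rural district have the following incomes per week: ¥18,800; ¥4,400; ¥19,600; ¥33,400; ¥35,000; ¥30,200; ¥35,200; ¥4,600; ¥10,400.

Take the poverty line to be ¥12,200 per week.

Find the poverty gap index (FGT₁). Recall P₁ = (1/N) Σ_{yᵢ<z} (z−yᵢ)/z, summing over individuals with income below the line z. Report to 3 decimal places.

Poor units: ¥4,400, ¥4,600, ¥10,400 (q = 3 of N = 9).
Shortfall ratios: (12200−4400)/12200 = 0.6393; (12200−4600)/12200 = 0.6230; (12200−10400)/12200 = 0.1475.
Sum of shortfalls = 1.409836; P₁ averages over all N: 1.409836 / 9 = 0.157.

0.157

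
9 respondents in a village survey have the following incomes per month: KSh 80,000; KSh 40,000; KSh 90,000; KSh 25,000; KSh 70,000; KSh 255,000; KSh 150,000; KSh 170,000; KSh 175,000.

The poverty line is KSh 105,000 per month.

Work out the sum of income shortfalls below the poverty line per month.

KSh 220,000

Below z: KSh 25,000, KSh 40,000, KSh 70,000, KSh 80,000, KSh 90,000 (q = 5 of N = 9).
Individual gaps: 105000−25000 = 80000; 105000−40000 = 65000; 105000−70000 = 35000; 105000−80000 = 25000; 105000−90000 = 15000.
Aggregate gap = KSh 220,000.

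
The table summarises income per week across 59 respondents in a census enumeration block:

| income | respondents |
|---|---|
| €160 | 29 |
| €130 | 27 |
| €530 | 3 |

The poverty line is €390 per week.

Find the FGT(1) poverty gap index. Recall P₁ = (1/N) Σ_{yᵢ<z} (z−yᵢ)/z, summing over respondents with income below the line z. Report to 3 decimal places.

0.595

Below the line: 27×€130, 29×€160 (q = 56 of N = 59).
Shortfall ratios: (390−130)/390 = 0.6667 (×27); (390−160)/390 = 0.5897 (×29).
Σ = 35.102564. Dividing by the full population N = 59 gives P₁ = 0.595.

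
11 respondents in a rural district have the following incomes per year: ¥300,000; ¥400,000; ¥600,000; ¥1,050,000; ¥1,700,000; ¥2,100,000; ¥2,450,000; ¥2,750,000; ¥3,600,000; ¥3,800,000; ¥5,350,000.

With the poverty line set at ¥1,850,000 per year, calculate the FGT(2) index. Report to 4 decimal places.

0.1788

Below z: ¥300,000, ¥400,000, ¥600,000, ¥1,050,000, ¥1,700,000 (q = 5 of N = 11).
Normalized shortfalls: (1850000−300000)/1850000 = 0.8378; (1850000−400000)/1850000 = 0.7838; (1850000−600000)/1850000 = 0.6757; (1850000−1050000)/1850000 = 0.4324; (1850000−1700000)/1850000 = 0.0811.
Squared: 0.7020; 0.6143; 0.4565; 0.1870; 0.0066.
Sum = 1.966399; P₂ = 1.966399 / 11 = 0.1788.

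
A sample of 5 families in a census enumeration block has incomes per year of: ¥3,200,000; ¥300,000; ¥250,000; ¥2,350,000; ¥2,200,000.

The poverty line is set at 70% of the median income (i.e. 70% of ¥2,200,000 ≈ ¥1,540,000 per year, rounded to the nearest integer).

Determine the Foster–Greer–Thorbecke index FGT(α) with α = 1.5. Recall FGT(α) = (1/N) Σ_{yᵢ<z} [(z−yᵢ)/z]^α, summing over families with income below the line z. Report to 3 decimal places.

0.298

Incomes under z: ¥250,000, ¥300,000 (q = 2 of N = 5).
Shortfall ratios: (1540000−250000)/1540000 = 0.8377; (1540000−300000)/1540000 = 0.8052.
Raised to α = 1.5: 0.76666; 0.72252.
Sum = 1.489184; FGT(1.5) = 1.489184 / 5 = 0.298.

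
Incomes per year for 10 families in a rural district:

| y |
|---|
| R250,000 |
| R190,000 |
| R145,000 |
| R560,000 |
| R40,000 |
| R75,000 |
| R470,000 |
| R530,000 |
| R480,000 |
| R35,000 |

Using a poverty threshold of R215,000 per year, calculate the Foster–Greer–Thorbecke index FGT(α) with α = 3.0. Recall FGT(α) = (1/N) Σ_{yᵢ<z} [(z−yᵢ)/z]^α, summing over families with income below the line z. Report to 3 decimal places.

0.144

Incomes under z: R35,000, R40,000, R75,000, R145,000, R190,000 (q = 5 of N = 10).
Normalized shortfalls: (215000−35000)/215000 = 0.8372; (215000−40000)/215000 = 0.8140; (215000−75000)/215000 = 0.6512; (215000−145000)/215000 = 0.3256; (215000−190000)/215000 = 0.1163.
Raised to α = 3.0: 0.58682; 0.53926; 0.27610; 0.03451; 0.00157.
Sum = 1.438263; FGT(3.0) = 1.438263 / 10 = 0.144.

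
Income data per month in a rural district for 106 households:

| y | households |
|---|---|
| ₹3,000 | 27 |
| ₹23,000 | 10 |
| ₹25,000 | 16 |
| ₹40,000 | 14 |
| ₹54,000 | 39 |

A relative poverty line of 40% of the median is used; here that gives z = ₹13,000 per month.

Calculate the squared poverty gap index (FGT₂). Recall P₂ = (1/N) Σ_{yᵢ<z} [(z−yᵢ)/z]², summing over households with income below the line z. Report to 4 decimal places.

Below z: 27×₹3,000 (q = 27 of N = 106).
Gap ratios (z−y)/z: (13000−3000)/13000 = 0.7692 (×27).
Squared: 0.5917 (×27).
Sum = 15.976331; P₂ = 15.976331 / 106 = 0.1507.

0.1507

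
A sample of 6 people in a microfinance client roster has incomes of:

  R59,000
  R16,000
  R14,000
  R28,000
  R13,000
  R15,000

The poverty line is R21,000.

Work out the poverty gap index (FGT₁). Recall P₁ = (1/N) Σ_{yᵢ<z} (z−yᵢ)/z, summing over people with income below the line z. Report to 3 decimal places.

0.206

Below the line: R13,000, R14,000, R15,000, R16,000 (q = 4 of N = 6).
Shortfall ratios: (21000−13000)/21000 = 0.3810; (21000−14000)/21000 = 0.3333; (21000−15000)/21000 = 0.2857; (21000−16000)/21000 = 0.2381.
Σ = 1.238095. Dividing by the full population N = 6 gives P₁ = 0.206.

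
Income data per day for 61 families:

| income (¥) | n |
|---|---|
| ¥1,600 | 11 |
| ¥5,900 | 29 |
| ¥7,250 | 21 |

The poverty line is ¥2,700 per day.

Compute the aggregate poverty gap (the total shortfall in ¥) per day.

Incomes under z: 11×¥1,600 (q = 11 of N = 61).
Individual gaps: 11×(2700−1600) = 12100.
Aggregate gap = ¥12,100.

¥12,100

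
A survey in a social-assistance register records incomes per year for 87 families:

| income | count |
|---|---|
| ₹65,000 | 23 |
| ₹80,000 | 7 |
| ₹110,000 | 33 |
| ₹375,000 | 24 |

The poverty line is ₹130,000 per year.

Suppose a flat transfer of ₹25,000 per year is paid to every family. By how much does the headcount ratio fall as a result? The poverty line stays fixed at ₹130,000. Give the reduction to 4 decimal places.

0.3793

Before: below the line — 23×₹65,000, 7×₹80,000, 33×₹110,000; headcount ratio = 0.724138.
After the ₹25,000 transfer: below the line — 23×₹90,000, 7×₹105,000; headcount ratio = 0.344828.
Reduction = 0.724138 − 0.344828 = 0.3793.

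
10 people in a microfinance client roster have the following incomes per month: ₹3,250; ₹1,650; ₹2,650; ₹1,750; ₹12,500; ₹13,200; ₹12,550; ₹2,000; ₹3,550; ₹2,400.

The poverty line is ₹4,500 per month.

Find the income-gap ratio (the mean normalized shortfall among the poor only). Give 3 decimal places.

0.452

Incomes under z: ₹1,650, ₹1,750, ₹2,000, ₹2,400, ₹2,650, ₹3,250, ₹3,550 (q = 7 of N = 10).
Relative gaps: 0.6333, 0.6111, 0.5556, 0.4667, 0.4111, 0.2778, 0.2111; sum = 3.166667.
I averages over the q = 7 poor units only: 3.166667 / 7 = 0.452.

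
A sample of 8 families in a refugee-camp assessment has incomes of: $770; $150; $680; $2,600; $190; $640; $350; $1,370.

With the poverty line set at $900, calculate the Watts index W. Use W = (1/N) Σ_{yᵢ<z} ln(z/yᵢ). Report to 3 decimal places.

0.634

Poor units: $150, $190, $350, $640, $680, $770 (q = 6 of N = 8).
Log shortfalls: ln(900/150) = 1.7918; ln(900/190) = 1.5554; ln(900/350) = 0.9445; ln(900/640) = 0.3409; ln(900/680) = 0.2803; ln(900/770) = 0.1560.
W = 5.068825 / 8 = 0.634.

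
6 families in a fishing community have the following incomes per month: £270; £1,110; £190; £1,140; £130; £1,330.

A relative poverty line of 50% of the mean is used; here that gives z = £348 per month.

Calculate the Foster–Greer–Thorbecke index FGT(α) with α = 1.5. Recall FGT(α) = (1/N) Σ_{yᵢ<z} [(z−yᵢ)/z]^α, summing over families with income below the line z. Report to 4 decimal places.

0.1513

Poor units: £130, £190, £270 (q = 3 of N = 6).
Normalized shortfalls: (348−130)/348 = 0.6264; (348−190)/348 = 0.4540; (348−270)/348 = 0.2241.
Raised to α = 1.5: 0.49581; 0.30593; 0.10611.
Sum = 0.907851; FGT(1.5) = 0.907851 / 6 = 0.1513.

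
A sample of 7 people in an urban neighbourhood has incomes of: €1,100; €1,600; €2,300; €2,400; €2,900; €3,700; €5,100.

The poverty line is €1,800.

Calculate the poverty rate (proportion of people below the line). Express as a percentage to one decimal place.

2 of the 7 people have income below €1,800.
H = 2/7 = 28.6%.

28.6%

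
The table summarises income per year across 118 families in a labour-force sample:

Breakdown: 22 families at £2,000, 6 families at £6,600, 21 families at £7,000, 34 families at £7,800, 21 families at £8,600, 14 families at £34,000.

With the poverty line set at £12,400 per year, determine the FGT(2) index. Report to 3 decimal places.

Below the line: 22×£2,000, 6×£6,600, 21×£7,000, 34×£7,800, 21×£8,600 (q = 104 of N = 118).
Gap ratios (z−y)/z: (12400−2000)/12400 = 0.8387 (×22); (12400−6600)/12400 = 0.4677 (×6); (12400−7000)/12400 = 0.4355 (×21); (12400−7800)/12400 = 0.3710 (×34); (12400−8600)/12400 = 0.3065 (×21).
Squared: 0.7034 (×22); 0.2188 (×6); 0.1896 (×21); 0.1376 (×34); 0.0939 (×21).
Sum = 27.421956; P₂ = 27.421956 / 118 = 0.232.

0.232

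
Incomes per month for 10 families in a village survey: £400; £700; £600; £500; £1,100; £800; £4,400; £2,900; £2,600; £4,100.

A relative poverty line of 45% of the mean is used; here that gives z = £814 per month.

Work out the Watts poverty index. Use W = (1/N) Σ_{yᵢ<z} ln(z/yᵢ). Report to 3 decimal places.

0.167

Below the line: £400, £500, £600, £700, £800 (q = 5 of N = 10).
Log gaps: ln(814/400) = 0.7105; ln(814/500) = 0.4874; ln(814/600) = 0.3050; ln(814/700) = 0.1509; ln(814/800) = 0.0173.
W = 1.671107 / 10 = 0.167.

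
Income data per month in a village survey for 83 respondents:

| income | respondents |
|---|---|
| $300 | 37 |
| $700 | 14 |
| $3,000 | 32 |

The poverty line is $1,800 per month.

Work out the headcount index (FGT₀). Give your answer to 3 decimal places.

0.614

51 of the 83 respondents have income below $1,800.
H = 51/83 = 0.614.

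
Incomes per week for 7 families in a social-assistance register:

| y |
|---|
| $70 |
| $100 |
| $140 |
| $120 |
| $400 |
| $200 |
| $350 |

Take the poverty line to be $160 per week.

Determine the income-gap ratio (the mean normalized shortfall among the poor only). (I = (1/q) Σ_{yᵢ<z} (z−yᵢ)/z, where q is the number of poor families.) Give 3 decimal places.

Incomes under z: $70, $100, $120, $140 (q = 4 of N = 7).
Relative gaps: 0.5625, 0.3750, 0.2500, 0.1250; sum = 1.312500.
The income-gap ratio divides by q (the poor only): 1.312500 / 4 = 0.328.

0.328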